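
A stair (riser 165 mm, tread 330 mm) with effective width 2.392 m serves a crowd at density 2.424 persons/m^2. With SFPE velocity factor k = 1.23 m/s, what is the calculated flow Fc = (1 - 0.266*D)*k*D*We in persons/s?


1 - 0.266*D = 1 - 0.266*2.424 = 0.35522
Fs = 0.35522 * 1.23 * 2.424 = 1.0591 persons/(s*m)
Fc = 1.0591 * 2.392 = 2.5333 persons/s

2.5333 persons/s


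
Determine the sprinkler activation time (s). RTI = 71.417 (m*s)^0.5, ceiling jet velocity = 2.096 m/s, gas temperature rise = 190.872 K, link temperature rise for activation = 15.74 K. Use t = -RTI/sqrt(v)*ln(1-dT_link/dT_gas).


dT_link/dT_gas = 0.082464
ln(1 - 0.082464) = -0.086063
t = -71.417 / sqrt(2.096) * -0.086063 = 4.2454 s

4.2454 s


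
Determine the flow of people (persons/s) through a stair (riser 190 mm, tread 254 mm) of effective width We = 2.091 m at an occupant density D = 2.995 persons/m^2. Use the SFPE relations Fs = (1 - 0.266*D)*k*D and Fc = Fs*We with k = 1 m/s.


1 - 0.266*D = 1 - 0.266*2.995 = 0.20333
Fs = 0.20333 * 1 * 2.995 = 0.60897 persons/(s*m)
Fc = 0.60897 * 2.091 = 1.2734 persons/s

1.2734 persons/s


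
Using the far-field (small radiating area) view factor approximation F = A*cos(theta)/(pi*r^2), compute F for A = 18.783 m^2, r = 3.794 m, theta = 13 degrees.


cos(13 deg) = 0.97437
pi*r^2 = 45.221
F = 18.783 * 0.97437 / 45.221 = 0.40471

0.40471


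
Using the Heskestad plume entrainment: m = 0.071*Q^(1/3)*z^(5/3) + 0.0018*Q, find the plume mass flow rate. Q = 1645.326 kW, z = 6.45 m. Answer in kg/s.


Q^(1/3) = 11.805
z^(5/3) = 22.349
First term = 0.071 * 11.805 * 22.349 = 18.733
Second term = 0.0018 * 1645.326 = 2.9616
m = 21.695 kg/s

21.695 kg/s


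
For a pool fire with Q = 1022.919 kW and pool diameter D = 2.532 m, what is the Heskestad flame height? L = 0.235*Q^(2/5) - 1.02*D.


Q^(2/5) = 15.993
0.235 * Q^(2/5) = 3.7584
1.02 * D = 2.5826
L = 1.1758 m

1.1758 m


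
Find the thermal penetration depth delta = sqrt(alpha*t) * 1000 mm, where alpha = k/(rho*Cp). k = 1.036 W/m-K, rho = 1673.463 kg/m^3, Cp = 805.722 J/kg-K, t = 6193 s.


alpha = 1.036 / (1673.463 * 805.722) = 7.6835e-07 m^2/s
alpha * t = 0.0047584
delta = sqrt(0.0047584) * 1000 = 68.981 mm

68.981 mm


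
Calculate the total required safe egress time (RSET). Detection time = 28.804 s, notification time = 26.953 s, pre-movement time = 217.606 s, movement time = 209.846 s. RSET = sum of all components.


Total = 28.804 + 26.953 + 217.606 + 209.846 = 483.209 s

483.209 s


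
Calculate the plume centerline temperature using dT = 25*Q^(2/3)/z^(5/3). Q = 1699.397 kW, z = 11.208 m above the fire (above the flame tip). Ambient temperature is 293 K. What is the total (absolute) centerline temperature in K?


Q^(2/3) = 142.41
z^(5/3) = 56.132
dT = 25 * 142.41 / 56.132 = 63.424 K
T = 293 + 63.424 = 356.42 K

356.42 K


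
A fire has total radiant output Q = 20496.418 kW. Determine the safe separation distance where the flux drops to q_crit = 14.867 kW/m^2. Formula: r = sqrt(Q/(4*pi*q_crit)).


4*pi*q_crit = 186.82
Q/(4*pi*q_crit) = 109.71
r = sqrt(109.71) = 10.474 m

10.474 m


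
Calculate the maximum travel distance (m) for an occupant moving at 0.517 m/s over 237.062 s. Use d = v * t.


d = 0.517 * 237.062 = 122.56 m

122.56 m


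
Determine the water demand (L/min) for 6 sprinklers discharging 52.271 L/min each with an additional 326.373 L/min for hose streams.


Sprinkler demand = 6 * 52.271 = 313.626 L/min
Total = 313.626 + 326.373 = 639.999 L/min

639.999 L/min


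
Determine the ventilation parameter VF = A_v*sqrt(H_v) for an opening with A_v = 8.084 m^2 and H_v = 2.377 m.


sqrt(H_v) = 1.5418
VF = 8.084 * 1.5418 = 12.464 m^(5/2)

12.464 m^(5/2)


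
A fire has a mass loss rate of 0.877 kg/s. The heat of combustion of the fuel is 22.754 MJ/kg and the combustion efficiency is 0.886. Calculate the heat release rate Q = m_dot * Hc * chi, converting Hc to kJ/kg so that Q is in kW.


Hc = 22.754 MJ/kg = 22.754 * 1000 kJ/kg = 22754 kJ/kg
Q = 0.877 kg/s * 22754 kJ/kg * 0.886 = 17680 kW

17680 kW


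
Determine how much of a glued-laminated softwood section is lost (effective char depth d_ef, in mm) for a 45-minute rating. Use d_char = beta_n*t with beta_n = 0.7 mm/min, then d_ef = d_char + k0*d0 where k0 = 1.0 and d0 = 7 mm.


d_char = 0.7 * 45 = 31.5 mm
d_ef = 31.5 + 1.0*7 = 38.5 mm

38.5 mm


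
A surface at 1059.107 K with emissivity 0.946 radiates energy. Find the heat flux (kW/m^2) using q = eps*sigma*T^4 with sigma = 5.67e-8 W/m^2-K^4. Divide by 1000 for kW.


T^4 = 1.2582e+12
q = 0.946 * 5.67e-8 * 1.2582e+12 / 1000 = 67.489 kW/m^2

67.489 kW/m^2


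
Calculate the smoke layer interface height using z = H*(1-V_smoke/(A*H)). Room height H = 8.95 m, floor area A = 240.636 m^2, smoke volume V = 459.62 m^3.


V/(A*H) = 0.21341
1 - 0.21341 = 0.78659
z = 8.95 * 0.78659 = 7.0400 m

7.0400 m


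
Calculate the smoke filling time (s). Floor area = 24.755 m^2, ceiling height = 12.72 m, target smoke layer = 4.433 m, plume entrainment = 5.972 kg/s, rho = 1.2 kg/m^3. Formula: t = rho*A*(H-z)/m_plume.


H - z = 8.287 m
t = 1.2 * 24.755 * 8.287 / 5.972 = 41.221 s

41.221 s


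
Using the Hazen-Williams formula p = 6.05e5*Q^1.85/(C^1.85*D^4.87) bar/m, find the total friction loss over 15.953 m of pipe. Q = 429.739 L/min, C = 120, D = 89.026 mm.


Q^1.85 = 74375
C^1.85 = 7022.4
D^4.87 = 3.1199e+09
p/m = 0.0020538 bar/m
p_total = 0.0020538 * 15.953 = 0.032764 bar

0.032764 bar


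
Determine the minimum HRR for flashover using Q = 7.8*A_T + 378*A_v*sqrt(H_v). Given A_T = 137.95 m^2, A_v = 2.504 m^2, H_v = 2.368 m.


7.8*A_T = 1076.01
sqrt(H_v) = 1.5388
378*A_v*sqrt(H_v) = 1456.5
Q = 1076.01 + 1456.5 = 2532.5 kW

2532.5 kW


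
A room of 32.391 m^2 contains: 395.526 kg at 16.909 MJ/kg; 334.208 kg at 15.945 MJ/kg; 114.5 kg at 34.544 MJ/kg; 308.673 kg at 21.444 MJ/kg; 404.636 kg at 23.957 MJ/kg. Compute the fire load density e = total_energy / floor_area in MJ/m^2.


Total energy = 395.526*16.909 + 334.208*15.945 + 114.5*34.544 + 308.673*21.444 + 404.636*23.957
= 6687.949 + 5328.947 + 3955.288 + 6619.184 + 9693.865
= 32285.23 MJ
e = 32285.23 / 32.391 = 996.73 MJ/m^2

996.73 MJ/m^2


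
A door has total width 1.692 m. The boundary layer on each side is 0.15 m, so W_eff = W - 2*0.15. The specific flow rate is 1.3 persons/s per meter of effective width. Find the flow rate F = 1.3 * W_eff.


W_eff = 1.692 - 0.30 = 1.392 m
F = 1.3 * 1.392 = 1.8096 persons/s

1.8096 persons/s


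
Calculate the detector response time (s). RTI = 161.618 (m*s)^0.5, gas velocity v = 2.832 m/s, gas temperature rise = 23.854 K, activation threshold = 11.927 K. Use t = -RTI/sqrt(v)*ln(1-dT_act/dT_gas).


dT_act/dT_gas = 0.5
ln(1 - 0.5) = -0.69315
t = -161.618 / sqrt(2.832) * -0.69315 = 66.568 s

66.568 s


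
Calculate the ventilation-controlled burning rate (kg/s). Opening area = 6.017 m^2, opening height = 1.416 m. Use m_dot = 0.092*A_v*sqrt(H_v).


sqrt(H_v) = 1.1900
m_dot = 0.092 * 6.017 * 1.1900 = 0.65872 kg/s

0.65872 kg/s


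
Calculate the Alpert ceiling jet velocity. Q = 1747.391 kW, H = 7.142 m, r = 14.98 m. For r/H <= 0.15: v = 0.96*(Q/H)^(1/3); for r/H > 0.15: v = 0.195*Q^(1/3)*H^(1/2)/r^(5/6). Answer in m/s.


r/H = 14.98 / 7.142 = 2.0975
r/H > 0.15, so v = 0.195*Q^(1/3)*H^(1/2)/r^(5/6)
Q^(1/3) = 12.045
H^(1/2) = 2.6725
r^(5/6) = 9.5410
v = 0.195 * 12.045 * 2.6725 / 9.5410 = 0.65788 m/s

0.65788 m/s


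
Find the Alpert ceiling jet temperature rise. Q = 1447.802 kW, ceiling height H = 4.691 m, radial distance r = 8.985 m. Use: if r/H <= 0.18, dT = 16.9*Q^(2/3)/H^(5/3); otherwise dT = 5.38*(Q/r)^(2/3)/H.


r/H = 8.985 / 4.691 = 1.9154
r/H > 0.18, so dT = 5.38*(Q/r)^(2/3)/H
Q/r = 161.14
(Q/r)^(2/3) = 29.612
dT = 5.38 * 29.612 / 4.691 = 33.961 K

33.961 K


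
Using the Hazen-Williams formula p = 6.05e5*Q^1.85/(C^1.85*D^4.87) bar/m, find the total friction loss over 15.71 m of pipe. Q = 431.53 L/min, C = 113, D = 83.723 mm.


Q^1.85 = 74950
C^1.85 = 6283.4
D^4.87 = 2.3134e+09
p/m = 0.0031194 bar/m
p_total = 0.0031194 * 15.71 = 0.049006 bar

0.049006 bar


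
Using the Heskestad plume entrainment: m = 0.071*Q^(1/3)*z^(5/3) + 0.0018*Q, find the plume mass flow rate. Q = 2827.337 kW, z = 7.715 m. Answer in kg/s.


Q^(1/3) = 14.140
z^(5/3) = 30.123
First term = 0.071 * 14.140 * 30.123 = 30.242
Second term = 0.0018 * 2827.337 = 5.0892
m = 35.331 kg/s

35.331 kg/s


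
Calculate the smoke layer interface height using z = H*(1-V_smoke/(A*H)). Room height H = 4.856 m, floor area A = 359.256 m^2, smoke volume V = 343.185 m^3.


V/(A*H) = 0.19672
1 - 0.19672 = 0.80328
z = 4.856 * 0.80328 = 3.9007 m

3.9007 m


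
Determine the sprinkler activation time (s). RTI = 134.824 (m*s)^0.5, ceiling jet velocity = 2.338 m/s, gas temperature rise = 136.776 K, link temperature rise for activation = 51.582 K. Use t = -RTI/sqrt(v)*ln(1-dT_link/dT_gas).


dT_link/dT_gas = 0.37713
ln(1 - 0.37713) = -0.47341
t = -134.824 / sqrt(2.338) * -0.47341 = 41.743 s

41.743 s


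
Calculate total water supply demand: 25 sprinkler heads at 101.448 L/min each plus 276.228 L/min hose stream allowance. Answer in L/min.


Sprinkler demand = 25 * 101.448 = 2536.2 L/min
Total = 2536.2 + 276.228 = 2812.428 L/min

2812.428 L/min


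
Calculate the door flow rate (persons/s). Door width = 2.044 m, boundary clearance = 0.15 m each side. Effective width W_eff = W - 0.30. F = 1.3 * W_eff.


W_eff = 2.044 - 0.30 = 1.744 m
F = 1.3 * 1.744 = 2.2672 persons/s

2.2672 persons/s


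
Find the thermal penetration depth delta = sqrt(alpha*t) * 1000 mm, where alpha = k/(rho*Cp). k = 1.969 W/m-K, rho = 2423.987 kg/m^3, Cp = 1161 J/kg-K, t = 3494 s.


alpha = 1.969 / (2423.987 * 1161) = 6.9965e-07 m^2/s
alpha * t = 0.0024446
delta = sqrt(0.0024446) * 1000 = 49.443 mm

49.443 mm


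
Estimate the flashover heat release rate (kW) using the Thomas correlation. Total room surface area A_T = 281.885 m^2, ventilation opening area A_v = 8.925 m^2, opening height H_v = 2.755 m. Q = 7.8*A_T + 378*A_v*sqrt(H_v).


7.8*A_T = 2198.703
sqrt(H_v) = 1.6598
378*A_v*sqrt(H_v) = 5599.6
Q = 2198.703 + 5599.6 = 7798.4 kW

7798.4 kW


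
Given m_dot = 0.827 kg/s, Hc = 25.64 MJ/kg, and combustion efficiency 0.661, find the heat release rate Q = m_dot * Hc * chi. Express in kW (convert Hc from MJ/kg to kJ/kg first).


Hc = 25.64 MJ/kg = 25.64 * 1000 kJ/kg = 25640 kJ/kg
Q = 0.827 kg/s * 25640 kJ/kg * 0.661 = 14016 kW

14016 kW


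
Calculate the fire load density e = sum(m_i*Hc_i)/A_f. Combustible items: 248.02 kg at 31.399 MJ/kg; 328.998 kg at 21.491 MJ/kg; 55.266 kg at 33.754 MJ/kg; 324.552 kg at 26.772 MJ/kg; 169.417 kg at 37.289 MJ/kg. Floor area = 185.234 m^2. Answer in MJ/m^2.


Total energy = 248.02*31.399 + 328.998*21.491 + 55.266*33.754 + 324.552*26.772 + 169.417*37.289
= 7787.580 + 7070.496 + 1865.449 + 8688.906 + 6317.391
= 31729.82 MJ
e = 31729.82 / 185.234 = 171.30 MJ/m^2

171.30 MJ/m^2


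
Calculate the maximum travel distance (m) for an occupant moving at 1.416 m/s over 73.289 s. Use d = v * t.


d = 1.416 * 73.289 = 103.78 m

103.78 m


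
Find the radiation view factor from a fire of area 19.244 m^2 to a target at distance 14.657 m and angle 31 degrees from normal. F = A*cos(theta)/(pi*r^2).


cos(31 deg) = 0.85717
pi*r^2 = 674.90
F = 19.244 * 0.85717 / 674.90 = 0.024441

0.024441


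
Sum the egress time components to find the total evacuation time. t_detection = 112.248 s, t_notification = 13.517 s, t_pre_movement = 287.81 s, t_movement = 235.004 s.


Total = 112.248 + 13.517 + 287.81 + 235.004 = 648.579 s

648.579 s


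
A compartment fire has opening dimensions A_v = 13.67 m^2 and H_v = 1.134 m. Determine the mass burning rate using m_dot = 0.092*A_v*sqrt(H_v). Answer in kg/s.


sqrt(H_v) = 1.0649
m_dot = 0.092 * 13.67 * 1.0649 = 1.3393 kg/s

1.3393 kg/s


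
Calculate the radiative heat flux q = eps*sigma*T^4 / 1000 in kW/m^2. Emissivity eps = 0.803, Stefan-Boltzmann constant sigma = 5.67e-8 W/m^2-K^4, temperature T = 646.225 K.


T^4 = 1.7440e+11
q = 0.803 * 5.67e-8 * 1.7440e+11 / 1000 = 7.9402 kW/m^2

7.9402 kW/m^2


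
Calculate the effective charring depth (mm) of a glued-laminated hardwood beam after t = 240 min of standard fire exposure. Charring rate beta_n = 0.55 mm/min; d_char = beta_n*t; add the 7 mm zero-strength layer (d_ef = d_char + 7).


d_char = 0.55 * 240 = 132 mm
d_ef = 132 + 1.0*7 = 139 mm

139 mm


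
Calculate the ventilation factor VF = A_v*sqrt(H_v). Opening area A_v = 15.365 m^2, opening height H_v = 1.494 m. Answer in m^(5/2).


sqrt(H_v) = 1.2223
VF = 15.365 * 1.2223 = 18.781 m^(5/2)

18.781 m^(5/2)


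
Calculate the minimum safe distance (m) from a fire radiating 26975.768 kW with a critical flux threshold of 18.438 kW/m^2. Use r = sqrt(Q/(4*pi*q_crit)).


4*pi*q_crit = 231.70
Q/(4*pi*q_crit) = 116.43
r = sqrt(116.43) = 10.790 m

10.790 m


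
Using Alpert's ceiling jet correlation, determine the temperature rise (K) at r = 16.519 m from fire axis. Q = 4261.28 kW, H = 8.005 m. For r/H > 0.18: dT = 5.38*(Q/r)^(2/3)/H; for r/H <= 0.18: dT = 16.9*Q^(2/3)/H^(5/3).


r/H = 16.519 / 8.005 = 2.0636
r/H > 0.18, so dT = 5.38*(Q/r)^(2/3)/H
Q/r = 257.96
(Q/r)^(2/3) = 40.523
dT = 5.38 * 40.523 / 8.005 = 27.235 K

27.235 K


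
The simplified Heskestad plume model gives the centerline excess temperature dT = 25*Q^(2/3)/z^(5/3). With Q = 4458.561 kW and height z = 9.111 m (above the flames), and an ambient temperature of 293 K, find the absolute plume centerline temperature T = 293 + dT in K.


Q^(2/3) = 270.89
z^(5/3) = 39.744
dT = 25 * 270.89 / 39.744 = 170.40 K
T = 293 + 170.40 = 463.40 K

463.40 K


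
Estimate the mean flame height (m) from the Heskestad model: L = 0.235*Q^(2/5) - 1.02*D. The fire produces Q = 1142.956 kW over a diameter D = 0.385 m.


Q^(2/5) = 16.719
0.235 * Q^(2/5) = 3.9290
1.02 * D = 0.39270
L = 3.5363 m

3.5363 m


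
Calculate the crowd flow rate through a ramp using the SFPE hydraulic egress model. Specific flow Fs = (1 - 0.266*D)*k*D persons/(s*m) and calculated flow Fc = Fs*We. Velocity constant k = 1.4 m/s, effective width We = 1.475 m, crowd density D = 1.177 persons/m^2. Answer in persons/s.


1 - 0.266*D = 1 - 0.266*1.177 = 0.68692
Fs = 0.68692 * 1.4 * 1.177 = 1.1319 persons/(s*m)
Fc = 1.1319 * 1.475 = 1.6696 persons/s

1.6696 persons/s


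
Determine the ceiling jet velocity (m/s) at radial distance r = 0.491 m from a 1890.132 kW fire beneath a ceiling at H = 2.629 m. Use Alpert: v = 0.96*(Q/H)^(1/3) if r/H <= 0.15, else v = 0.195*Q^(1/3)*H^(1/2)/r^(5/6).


r/H = 0.491 / 2.629 = 0.18676
r/H > 0.15, so v = 0.195*Q^(1/3)*H^(1/2)/r^(5/6)
Q^(1/3) = 12.364
H^(1/2) = 1.6214
r^(5/6) = 0.55280
v = 0.195 * 12.364 * 1.6214 / 0.55280 = 7.0717 m/s

7.0717 m/s


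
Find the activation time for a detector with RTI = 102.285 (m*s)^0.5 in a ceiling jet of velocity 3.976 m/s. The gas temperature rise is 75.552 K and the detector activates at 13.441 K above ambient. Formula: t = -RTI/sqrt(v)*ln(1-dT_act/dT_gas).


dT_act/dT_gas = 0.17790
ln(1 - 0.17790) = -0.19590
t = -102.285 / sqrt(3.976) * -0.19590 = 10.049 s

10.049 s


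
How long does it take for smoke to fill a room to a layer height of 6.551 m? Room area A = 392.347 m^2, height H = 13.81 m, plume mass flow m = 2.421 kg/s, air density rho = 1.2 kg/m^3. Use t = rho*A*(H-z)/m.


H - z = 7.259 m
t = 1.2 * 392.347 * 7.259 / 2.421 = 1411.7 s

1411.7 s


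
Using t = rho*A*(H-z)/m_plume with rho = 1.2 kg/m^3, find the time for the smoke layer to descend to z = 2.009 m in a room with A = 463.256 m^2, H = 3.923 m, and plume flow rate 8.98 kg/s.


H - z = 1.914 m
t = 1.2 * 463.256 * 1.914 / 8.98 = 118.49 s

118.49 s


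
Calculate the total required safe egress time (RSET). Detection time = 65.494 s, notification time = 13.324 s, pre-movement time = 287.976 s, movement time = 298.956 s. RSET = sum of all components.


Total = 65.494 + 13.324 + 287.976 + 298.956 = 665.75 s

665.75 s


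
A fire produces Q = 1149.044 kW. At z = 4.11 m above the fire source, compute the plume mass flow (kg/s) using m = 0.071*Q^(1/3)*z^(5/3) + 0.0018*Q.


Q^(1/3) = 10.474
z^(5/3) = 10.546
First term = 0.071 * 10.474 * 10.546 = 7.8422
Second term = 0.0018 * 1149.044 = 2.0683
m = 9.9105 kg/s

9.9105 kg/s


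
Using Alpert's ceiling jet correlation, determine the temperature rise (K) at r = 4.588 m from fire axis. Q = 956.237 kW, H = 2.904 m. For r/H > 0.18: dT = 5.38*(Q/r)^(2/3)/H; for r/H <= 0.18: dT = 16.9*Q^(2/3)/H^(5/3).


r/H = 4.588 / 2.904 = 1.5799
r/H > 0.18, so dT = 5.38*(Q/r)^(2/3)/H
Q/r = 208.42
(Q/r)^(2/3) = 35.153
dT = 5.38 * 35.153 / 2.904 = 65.125 K

65.125 K


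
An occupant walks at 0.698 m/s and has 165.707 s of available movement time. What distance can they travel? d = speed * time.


d = 0.698 * 165.707 = 115.66 m

115.66 m


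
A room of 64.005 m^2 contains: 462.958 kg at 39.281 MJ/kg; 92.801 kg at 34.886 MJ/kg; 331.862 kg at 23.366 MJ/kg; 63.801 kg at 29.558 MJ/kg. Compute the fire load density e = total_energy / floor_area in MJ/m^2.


Total energy = 462.958*39.281 + 92.801*34.886 + 331.862*23.366 + 63.801*29.558
= 18185.45 + 3237.456 + 7754.287 + 1885.830
= 31063.03 MJ
e = 31063.03 / 64.005 = 485.32 MJ/m^2

485.32 MJ/m^2


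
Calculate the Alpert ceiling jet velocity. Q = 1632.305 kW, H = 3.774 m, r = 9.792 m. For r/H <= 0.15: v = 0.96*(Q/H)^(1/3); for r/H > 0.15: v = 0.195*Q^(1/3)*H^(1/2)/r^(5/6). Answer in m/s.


r/H = 9.792 / 3.774 = 2.5946
r/H > 0.15, so v = 0.195*Q^(1/3)*H^(1/2)/r^(5/6)
Q^(1/3) = 11.774
H^(1/2) = 1.9427
r^(5/6) = 6.6946
v = 0.195 * 11.774 * 1.9427 / 6.6946 = 0.66626 m/s

0.66626 m/s


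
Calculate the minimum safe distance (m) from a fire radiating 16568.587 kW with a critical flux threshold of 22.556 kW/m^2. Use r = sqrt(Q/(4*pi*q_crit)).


4*pi*q_crit = 283.45
Q/(4*pi*q_crit) = 58.454
r = sqrt(58.454) = 7.6455 m

7.6455 m


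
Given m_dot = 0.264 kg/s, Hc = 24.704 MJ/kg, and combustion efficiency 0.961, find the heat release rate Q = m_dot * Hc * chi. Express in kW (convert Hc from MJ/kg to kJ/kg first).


Hc = 24.704 MJ/kg = 24.704 * 1000 kJ/kg = 24704 kJ/kg
Q = 0.264 kg/s * 24704 kJ/kg * 0.961 = 6267.5 kW

6267.5 kW


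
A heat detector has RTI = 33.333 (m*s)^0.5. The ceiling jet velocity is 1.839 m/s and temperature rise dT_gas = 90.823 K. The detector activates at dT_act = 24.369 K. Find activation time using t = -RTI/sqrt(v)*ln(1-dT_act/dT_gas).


dT_act/dT_gas = 0.26831
ln(1 - 0.26831) = -0.31240
t = -33.333 / sqrt(1.839) * -0.31240 = 7.6789 s

7.6789 s


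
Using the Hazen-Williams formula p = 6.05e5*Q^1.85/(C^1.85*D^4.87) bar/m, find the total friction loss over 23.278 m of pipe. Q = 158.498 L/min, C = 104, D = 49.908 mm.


Q^1.85 = 11750
C^1.85 = 5389.0
D^4.87 = 1.8625e+08
p/m = 0.0070827 bar/m
p_total = 0.0070827 * 23.278 = 0.16487 bar

0.16487 bar


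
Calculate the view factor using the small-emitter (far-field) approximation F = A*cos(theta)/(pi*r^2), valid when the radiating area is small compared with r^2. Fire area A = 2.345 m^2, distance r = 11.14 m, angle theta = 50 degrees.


cos(50 deg) = 0.64279
pi*r^2 = 389.87
F = 2.345 * 0.64279 / 389.87 = 0.0038663

0.0038663


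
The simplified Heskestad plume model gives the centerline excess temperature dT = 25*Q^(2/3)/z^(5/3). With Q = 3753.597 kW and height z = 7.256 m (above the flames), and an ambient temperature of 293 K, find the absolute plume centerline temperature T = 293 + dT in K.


Q^(2/3) = 241.53
z^(5/3) = 27.195
dT = 25 * 241.53 / 27.195 = 222.03 K
T = 293 + 222.03 = 515.03 K

515.03 K


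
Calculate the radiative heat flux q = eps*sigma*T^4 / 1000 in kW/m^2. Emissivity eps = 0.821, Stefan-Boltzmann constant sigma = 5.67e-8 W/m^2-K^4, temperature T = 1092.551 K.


T^4 = 1.4248e+12
q = 0.821 * 5.67e-8 * 1.4248e+12 / 1000 = 66.327 kW/m^2

66.327 kW/m^2


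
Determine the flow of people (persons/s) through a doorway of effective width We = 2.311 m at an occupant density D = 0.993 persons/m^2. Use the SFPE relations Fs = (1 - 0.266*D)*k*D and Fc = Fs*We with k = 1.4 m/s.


1 - 0.266*D = 1 - 0.266*0.993 = 0.73586
Fs = 0.73586 * 1.4 * 0.993 = 1.0230 persons/(s*m)
Fc = 1.0230 * 2.311 = 2.3641 persons/s

2.3641 persons/s


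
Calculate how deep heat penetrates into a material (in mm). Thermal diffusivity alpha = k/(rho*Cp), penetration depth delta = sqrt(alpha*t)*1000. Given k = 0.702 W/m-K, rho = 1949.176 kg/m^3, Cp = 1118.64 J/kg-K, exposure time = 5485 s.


alpha = 0.702 / (1949.176 * 1118.64) = 3.2196e-07 m^2/s
alpha * t = 0.0017659
delta = sqrt(0.0017659) * 1000 = 42.023 mm

42.023 mm


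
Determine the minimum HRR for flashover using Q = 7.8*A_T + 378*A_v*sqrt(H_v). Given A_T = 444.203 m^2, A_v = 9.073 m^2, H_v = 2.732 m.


7.8*A_T = 3464.8
sqrt(H_v) = 1.6529
378*A_v*sqrt(H_v) = 5668.7
Q = 3464.8 + 5668.7 = 9133.5 kW

9133.5 kW


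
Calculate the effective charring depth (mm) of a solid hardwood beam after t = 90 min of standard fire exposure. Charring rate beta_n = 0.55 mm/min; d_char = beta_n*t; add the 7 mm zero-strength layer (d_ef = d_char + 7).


d_char = 0.55 * 90 = 49.5 mm
d_ef = 49.5 + 1.0*7 = 56.5 mm

56.5 mm


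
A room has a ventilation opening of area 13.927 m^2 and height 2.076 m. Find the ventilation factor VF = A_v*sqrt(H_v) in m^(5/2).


sqrt(H_v) = 1.4408
VF = 13.927 * 1.4408 = 20.066 m^(5/2)

20.066 m^(5/2)


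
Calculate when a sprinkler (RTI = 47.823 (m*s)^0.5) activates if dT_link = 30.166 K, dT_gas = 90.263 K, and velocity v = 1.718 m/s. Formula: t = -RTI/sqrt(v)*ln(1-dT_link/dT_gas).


dT_link/dT_gas = 0.33420
ln(1 - 0.33420) = -0.40677
t = -47.823 / sqrt(1.718) * -0.40677 = 14.841 s

14.841 s


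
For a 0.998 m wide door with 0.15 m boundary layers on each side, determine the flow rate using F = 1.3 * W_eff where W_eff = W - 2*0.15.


W_eff = 0.998 - 0.30 = 0.698 m
F = 1.3 * 0.698 = 0.90740 persons/s

0.90740 persons/s


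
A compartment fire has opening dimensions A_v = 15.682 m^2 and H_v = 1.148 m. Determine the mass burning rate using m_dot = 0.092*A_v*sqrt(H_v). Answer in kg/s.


sqrt(H_v) = 1.0714
m_dot = 0.092 * 15.682 * 1.0714 = 1.5458 kg/s

1.5458 kg/s


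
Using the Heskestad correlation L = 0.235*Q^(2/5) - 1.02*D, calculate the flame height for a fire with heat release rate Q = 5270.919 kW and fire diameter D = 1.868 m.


Q^(2/5) = 30.814
0.235 * Q^(2/5) = 7.2414
1.02 * D = 1.9054
L = 5.3360 m

5.3360 m


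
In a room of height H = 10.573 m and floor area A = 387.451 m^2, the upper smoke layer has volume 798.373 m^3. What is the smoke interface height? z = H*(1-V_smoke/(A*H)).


V/(A*H) = 0.19489
1 - 0.19489 = 0.80511
z = 10.573 * 0.80511 = 8.5124 m

8.5124 m


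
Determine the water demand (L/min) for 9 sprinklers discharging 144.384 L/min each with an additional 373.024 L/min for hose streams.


Sprinkler demand = 9 * 144.384 = 1299.456 L/min
Total = 1299.456 + 373.024 = 1672.48 L/min

1672.48 L/min


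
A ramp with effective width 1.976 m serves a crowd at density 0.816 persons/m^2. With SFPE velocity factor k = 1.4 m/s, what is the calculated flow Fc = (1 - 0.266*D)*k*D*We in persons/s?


1 - 0.266*D = 1 - 0.266*0.816 = 0.78294
Fs = 0.78294 * 1.4 * 0.816 = 0.89444 persons/(s*m)
Fc = 0.89444 * 1.976 = 1.7674 persons/s

1.7674 persons/s


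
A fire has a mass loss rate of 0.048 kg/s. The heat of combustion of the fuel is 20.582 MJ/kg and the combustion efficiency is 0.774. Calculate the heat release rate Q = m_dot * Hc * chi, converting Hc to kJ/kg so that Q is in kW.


Hc = 20.582 MJ/kg = 20.582 * 1000 kJ/kg = 20582 kJ/kg
Q = 0.048 kg/s * 20582 kJ/kg * 0.774 = 764.66 kW

764.66 kW


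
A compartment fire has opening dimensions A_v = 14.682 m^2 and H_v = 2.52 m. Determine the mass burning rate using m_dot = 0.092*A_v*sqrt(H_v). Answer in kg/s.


sqrt(H_v) = 1.5875
m_dot = 0.092 * 14.682 * 1.5875 = 2.1442 kg/s

2.1442 kg/s


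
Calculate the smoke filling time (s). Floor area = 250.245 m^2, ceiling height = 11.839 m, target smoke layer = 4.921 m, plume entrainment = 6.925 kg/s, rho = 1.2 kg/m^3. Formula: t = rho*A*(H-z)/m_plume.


H - z = 6.918 m
t = 1.2 * 250.245 * 6.918 / 6.925 = 299.99 s

299.99 s


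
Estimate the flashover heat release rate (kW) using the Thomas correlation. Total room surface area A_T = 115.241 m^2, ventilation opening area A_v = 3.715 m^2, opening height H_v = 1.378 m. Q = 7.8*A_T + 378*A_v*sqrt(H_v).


7.8*A_T = 898.88
sqrt(H_v) = 1.1739
378*A_v*sqrt(H_v) = 1648.4
Q = 898.88 + 1648.4 = 2547.3 kW

2547.3 kW


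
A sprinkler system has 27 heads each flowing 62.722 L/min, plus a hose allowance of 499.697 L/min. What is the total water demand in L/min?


Sprinkler demand = 27 * 62.722 = 1693.494 L/min
Total = 1693.494 + 499.697 = 2193.191 L/min

2193.191 L/min


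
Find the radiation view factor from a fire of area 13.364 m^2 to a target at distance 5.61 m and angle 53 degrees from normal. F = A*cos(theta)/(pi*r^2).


cos(53 deg) = 0.60182
pi*r^2 = 98.873
F = 13.364 * 0.60182 / 98.873 = 0.081344

0.081344


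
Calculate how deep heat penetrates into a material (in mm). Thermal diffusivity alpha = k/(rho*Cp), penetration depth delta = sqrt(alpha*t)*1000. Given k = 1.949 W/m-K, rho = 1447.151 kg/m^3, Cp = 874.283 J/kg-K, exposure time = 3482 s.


alpha = 1.949 / (1447.151 * 874.283) = 1.5404e-06 m^2/s
alpha * t = 0.0053638
delta = sqrt(0.0053638) * 1000 = 73.238 mm

73.238 mm


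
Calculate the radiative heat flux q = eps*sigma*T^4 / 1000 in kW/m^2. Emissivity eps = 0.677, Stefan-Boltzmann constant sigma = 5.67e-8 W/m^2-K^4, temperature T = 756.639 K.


T^4 = 3.2776e+11
q = 0.677 * 5.67e-8 * 3.2776e+11 / 1000 = 12.581 kW/m^2

12.581 kW/m^2


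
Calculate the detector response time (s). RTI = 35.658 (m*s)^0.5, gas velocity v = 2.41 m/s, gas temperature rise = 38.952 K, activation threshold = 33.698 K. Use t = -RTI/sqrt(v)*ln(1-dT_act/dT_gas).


dT_act/dT_gas = 0.86512
ln(1 - 0.86512) = -2.0033
t = -35.658 / sqrt(2.41) * -2.0033 = 46.015 s

46.015 s


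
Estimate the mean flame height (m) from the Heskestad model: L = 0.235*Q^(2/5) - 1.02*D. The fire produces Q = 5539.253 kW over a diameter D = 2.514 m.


Q^(2/5) = 31.433
0.235 * Q^(2/5) = 7.3867
1.02 * D = 2.5643
L = 4.8224 m

4.8224 m


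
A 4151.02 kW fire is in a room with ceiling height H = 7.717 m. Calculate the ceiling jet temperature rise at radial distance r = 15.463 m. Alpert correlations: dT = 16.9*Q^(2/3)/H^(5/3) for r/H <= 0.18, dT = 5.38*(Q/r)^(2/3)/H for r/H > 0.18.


r/H = 15.463 / 7.717 = 2.0038
r/H > 0.18, so dT = 5.38*(Q/r)^(2/3)/H
Q/r = 268.45
(Q/r)^(2/3) = 41.614
dT = 5.38 * 41.614 / 7.717 = 29.012 K

29.012 K


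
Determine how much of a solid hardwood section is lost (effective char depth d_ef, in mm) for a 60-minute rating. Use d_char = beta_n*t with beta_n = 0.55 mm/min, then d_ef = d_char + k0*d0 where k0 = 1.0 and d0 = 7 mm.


d_char = 0.55 * 60 = 33 mm
d_ef = 33 + 1.0*7 = 40 mm

40 mm


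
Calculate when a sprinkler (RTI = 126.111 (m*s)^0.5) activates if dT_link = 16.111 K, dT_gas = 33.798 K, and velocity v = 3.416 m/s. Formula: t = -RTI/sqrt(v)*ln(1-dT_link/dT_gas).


dT_link/dT_gas = 0.47669
ln(1 - 0.47669) = -0.64757
t = -126.111 / sqrt(3.416) * -0.64757 = 44.186 s

44.186 s


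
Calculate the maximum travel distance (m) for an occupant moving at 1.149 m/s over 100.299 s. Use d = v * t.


d = 1.149 * 100.299 = 115.24 m

115.24 m


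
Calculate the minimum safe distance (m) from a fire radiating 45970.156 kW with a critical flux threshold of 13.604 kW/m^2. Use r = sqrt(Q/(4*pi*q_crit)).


4*pi*q_crit = 170.95
Q/(4*pi*q_crit) = 268.91
r = sqrt(268.91) = 16.398 m

16.398 m


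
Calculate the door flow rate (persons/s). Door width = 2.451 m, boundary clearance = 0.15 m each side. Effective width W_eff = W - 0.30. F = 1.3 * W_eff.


W_eff = 2.451 - 0.30 = 2.151 m
F = 1.3 * 2.151 = 2.7963 persons/s

2.7963 persons/s


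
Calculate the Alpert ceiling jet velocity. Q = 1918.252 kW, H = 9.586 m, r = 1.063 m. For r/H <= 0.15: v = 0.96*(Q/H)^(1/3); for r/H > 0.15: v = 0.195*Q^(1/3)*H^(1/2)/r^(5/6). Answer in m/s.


r/H = 1.063 / 9.586 = 0.11089
r/H <= 0.15, so v = 0.96*(Q/H)^(1/3)
Q/H = 200.11
(Q/H)^(1/3) = 5.8491
v = 0.96 * 5.8491 = 5.6151 m/s

5.6151 m/s


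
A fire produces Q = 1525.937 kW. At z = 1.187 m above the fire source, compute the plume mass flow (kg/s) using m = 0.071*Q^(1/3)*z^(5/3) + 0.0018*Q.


Q^(1/3) = 11.513
z^(5/3) = 1.3307
First term = 0.071 * 11.513 * 1.3307 = 1.0877
Second term = 0.0018 * 1525.937 = 2.7467
m = 3.8344 kg/s

3.8344 kg/s


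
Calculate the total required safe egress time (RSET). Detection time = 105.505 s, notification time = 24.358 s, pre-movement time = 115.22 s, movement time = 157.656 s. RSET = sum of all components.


Total = 105.505 + 24.358 + 115.22 + 157.656 = 402.739 s

402.739 s


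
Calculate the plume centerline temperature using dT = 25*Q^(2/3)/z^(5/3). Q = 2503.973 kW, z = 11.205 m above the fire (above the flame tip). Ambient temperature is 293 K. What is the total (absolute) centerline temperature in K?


Q^(2/3) = 184.40
z^(5/3) = 56.107
dT = 25 * 184.40 / 56.107 = 82.162 K
T = 293 + 82.162 = 375.16 K

375.16 K


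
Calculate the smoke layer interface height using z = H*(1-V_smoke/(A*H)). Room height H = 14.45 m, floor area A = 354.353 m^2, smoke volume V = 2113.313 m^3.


V/(A*H) = 0.41272
1 - 0.41272 = 0.58728
z = 14.45 * 0.58728 = 8.4861 m

8.4861 m


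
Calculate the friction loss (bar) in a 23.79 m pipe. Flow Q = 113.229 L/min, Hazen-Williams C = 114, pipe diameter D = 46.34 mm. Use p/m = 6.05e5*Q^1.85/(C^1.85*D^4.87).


Q^1.85 = 6307.0
C^1.85 = 6386.7
D^4.87 = 1.2978e+08
p/m = 0.0046036 bar/m
p_total = 0.0046036 * 23.79 = 0.10952 bar

0.10952 bar


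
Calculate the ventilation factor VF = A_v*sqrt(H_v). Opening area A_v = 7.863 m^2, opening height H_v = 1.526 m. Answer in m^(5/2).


sqrt(H_v) = 1.2353
VF = 7.863 * 1.2353 = 9.7133 m^(5/2)

9.7133 m^(5/2)


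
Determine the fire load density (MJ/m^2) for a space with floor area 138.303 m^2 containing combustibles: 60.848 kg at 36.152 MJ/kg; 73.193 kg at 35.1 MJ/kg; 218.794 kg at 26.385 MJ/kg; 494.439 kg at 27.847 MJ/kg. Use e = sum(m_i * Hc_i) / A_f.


Total energy = 60.848*36.152 + 73.193*35.1 + 218.794*26.385 + 494.439*27.847
= 2199.777 + 2569.074 + 5772.880 + 13768.64
= 24310.37 MJ
e = 24310.37 / 138.303 = 175.78 MJ/m^2

175.78 MJ/m^2


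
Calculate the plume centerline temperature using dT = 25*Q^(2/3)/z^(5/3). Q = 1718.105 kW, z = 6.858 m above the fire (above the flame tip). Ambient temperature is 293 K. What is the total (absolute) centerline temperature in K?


Q^(2/3) = 143.45
z^(5/3) = 24.755
dT = 25 * 143.45 / 24.755 = 144.87 K
T = 293 + 144.87 = 437.87 K

437.87 K


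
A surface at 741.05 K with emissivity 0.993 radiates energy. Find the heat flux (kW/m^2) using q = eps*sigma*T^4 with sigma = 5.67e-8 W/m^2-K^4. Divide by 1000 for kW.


T^4 = 3.0157e+11
q = 0.993 * 5.67e-8 * 3.0157e+11 / 1000 = 16.979 kW/m^2

16.979 kW/m^2


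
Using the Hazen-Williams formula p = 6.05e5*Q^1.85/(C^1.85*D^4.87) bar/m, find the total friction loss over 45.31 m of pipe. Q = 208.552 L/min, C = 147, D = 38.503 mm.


Q^1.85 = 19523
C^1.85 = 10222
D^4.87 = 5.2645e+07
p/m = 0.021949 bar/m
p_total = 0.021949 * 45.31 = 0.99449 bar

0.99449 bar


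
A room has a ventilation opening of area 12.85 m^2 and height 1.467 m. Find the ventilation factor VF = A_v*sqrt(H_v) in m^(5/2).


sqrt(H_v) = 1.2112
VF = 12.85 * 1.2112 = 15.564 m^(5/2)

15.564 m^(5/2)


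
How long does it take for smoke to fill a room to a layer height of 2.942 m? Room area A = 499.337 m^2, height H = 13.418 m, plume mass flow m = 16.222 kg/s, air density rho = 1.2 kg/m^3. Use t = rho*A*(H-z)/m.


H - z = 10.476 m
t = 1.2 * 499.337 * 10.476 / 16.222 = 386.96 s

386.96 s


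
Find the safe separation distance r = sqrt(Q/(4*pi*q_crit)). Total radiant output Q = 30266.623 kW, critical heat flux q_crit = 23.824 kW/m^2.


4*pi*q_crit = 299.38
Q/(4*pi*q_crit) = 101.10
r = sqrt(101.10) = 10.055 m

10.055 m


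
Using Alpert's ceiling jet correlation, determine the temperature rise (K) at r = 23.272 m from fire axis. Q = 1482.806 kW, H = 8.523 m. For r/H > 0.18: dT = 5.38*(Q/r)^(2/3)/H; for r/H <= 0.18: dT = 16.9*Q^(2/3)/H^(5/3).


r/H = 23.272 / 8.523 = 2.7305
r/H > 0.18, so dT = 5.38*(Q/r)^(2/3)/H
Q/r = 63.716
(Q/r)^(2/3) = 15.953
dT = 5.38 * 15.953 / 8.523 = 10.070 K

10.070 K


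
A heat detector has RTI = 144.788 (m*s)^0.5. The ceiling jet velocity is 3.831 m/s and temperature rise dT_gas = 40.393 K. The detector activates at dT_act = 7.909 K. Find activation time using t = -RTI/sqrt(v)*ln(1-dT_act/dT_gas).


dT_act/dT_gas = 0.19580
ln(1 - 0.19580) = -0.21791
t = -144.788 / sqrt(3.831) * -0.21791 = 16.119 s

16.119 s


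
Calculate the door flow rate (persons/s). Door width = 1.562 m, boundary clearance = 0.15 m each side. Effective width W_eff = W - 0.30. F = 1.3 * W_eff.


W_eff = 1.562 - 0.30 = 1.262 m
F = 1.3 * 1.262 = 1.6406 persons/s

1.6406 persons/s


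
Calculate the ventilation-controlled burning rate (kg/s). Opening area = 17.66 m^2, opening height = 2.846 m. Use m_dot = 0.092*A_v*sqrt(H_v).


sqrt(H_v) = 1.6870
m_dot = 0.092 * 17.66 * 1.6870 = 2.7409 kg/s

2.7409 kg/s


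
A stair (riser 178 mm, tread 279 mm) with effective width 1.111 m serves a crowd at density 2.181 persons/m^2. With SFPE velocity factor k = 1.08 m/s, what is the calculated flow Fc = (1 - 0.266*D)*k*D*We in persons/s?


1 - 0.266*D = 1 - 0.266*2.181 = 0.41985
Fs = 0.41985 * 1.08 * 2.181 = 0.98896 persons/(s*m)
Fc = 0.98896 * 1.111 = 1.0987 persons/s

1.0987 persons/s


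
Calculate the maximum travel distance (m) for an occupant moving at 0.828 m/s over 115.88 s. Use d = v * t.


d = 0.828 * 115.88 = 95.949 m

95.949 m


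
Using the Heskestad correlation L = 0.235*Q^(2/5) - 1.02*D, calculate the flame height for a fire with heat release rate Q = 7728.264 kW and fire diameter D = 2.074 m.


Q^(2/5) = 35.911
0.235 * Q^(2/5) = 8.4392
1.02 * D = 2.1155
L = 6.3237 m

6.3237 m


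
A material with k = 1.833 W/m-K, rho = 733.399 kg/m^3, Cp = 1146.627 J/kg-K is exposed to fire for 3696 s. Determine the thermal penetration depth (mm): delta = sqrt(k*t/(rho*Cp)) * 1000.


alpha = 1.833 / (733.399 * 1146.627) = 2.1797e-06 m^2/s
alpha * t = 0.0080562
delta = sqrt(0.0080562) * 1000 = 89.757 mm

89.757 mm


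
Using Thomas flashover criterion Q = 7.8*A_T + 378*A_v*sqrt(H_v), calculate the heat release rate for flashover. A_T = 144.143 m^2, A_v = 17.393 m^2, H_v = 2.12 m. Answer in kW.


7.8*A_T = 1124.3
sqrt(H_v) = 1.4560
378*A_v*sqrt(H_v) = 9572.7
Q = 1124.3 + 9572.7 = 10697 kW

10697 kW


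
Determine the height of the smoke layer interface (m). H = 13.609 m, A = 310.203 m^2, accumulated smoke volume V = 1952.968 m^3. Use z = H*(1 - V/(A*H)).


V/(A*H) = 0.46262
1 - 0.46262 = 0.53738
z = 13.609 * 0.53738 = 7.3132 m

7.3132 m


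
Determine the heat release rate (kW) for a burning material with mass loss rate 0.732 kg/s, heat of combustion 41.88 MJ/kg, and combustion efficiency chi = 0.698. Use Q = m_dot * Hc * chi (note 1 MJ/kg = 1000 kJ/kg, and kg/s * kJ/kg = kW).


Hc = 41.88 MJ/kg = 41.88 * 1000 kJ/kg = 41880 kJ/kg
Q = 0.732 kg/s * 41880 kJ/kg * 0.698 = 21398 kW

21398 kW


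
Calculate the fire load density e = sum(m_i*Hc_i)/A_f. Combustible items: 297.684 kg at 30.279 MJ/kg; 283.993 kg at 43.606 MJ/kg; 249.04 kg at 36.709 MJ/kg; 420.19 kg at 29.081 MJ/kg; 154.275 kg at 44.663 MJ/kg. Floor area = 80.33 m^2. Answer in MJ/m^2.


Total energy = 297.684*30.279 + 283.993*43.606 + 249.04*36.709 + 420.19*29.081 + 154.275*44.663
= 9013.574 + 12383.80 + 9142.009 + 12219.55 + 6890.384
= 49649.31 MJ
e = 49649.31 / 80.33 = 618.07 MJ/m^2

618.07 MJ/m^2


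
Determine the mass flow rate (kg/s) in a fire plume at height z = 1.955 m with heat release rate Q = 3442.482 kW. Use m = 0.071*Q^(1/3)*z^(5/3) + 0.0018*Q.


Q^(1/3) = 15.099
z^(5/3) = 3.0566
First term = 0.071 * 15.099 * 3.0566 = 3.2769
Second term = 0.0018 * 3442.482 = 6.1965
m = 9.4733 kg/s

9.4733 kg/s


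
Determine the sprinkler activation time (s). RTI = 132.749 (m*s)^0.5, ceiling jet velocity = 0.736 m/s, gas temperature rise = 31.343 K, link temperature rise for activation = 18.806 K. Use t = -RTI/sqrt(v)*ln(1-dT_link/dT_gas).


dT_link/dT_gas = 0.60001
ln(1 - 0.60001) = -0.91631
t = -132.749 / sqrt(0.736) * -0.91631 = 141.79 s

141.79 s


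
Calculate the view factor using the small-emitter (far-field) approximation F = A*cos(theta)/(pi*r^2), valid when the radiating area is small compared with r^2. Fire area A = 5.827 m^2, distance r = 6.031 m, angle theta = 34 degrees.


cos(34 deg) = 0.82904
pi*r^2 = 114.27
F = 5.827 * 0.82904 / 114.27 = 0.042276

0.042276


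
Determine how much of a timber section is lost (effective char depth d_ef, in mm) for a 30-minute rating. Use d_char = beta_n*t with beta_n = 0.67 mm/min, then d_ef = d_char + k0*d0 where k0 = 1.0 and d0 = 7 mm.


d_char = 0.67 * 30 = 20.1 mm
d_ef = 20.1 + 1.0*7 = 27.1 mm

27.1 mm


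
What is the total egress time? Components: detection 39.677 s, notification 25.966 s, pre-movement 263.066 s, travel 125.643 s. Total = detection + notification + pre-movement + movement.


Total = 39.677 + 25.966 + 263.066 + 125.643 = 454.352 s

454.352 s


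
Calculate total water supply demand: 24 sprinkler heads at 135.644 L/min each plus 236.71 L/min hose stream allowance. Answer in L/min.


Sprinkler demand = 24 * 135.644 = 3255.456 L/min
Total = 3255.456 + 236.71 = 3492.166 L/min

3492.166 L/min


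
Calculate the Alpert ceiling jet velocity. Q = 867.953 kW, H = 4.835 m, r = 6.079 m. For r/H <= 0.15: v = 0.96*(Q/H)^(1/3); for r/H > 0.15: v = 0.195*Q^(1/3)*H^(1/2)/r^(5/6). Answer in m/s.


r/H = 6.079 / 4.835 = 1.2573
r/H > 0.15, so v = 0.195*Q^(1/3)*H^(1/2)/r^(5/6)
Q^(1/3) = 9.5389
H^(1/2) = 2.1989
r^(5/6) = 4.4998
v = 0.195 * 9.5389 * 2.1989 / 4.4998 = 0.90895 m/s

0.90895 m/s


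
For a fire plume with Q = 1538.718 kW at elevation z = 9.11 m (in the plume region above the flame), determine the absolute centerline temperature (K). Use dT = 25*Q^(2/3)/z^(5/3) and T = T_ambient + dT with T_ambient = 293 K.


Q^(2/3) = 133.28
z^(5/3) = 39.737
dT = 25 * 133.28 / 39.737 = 83.852 K
T = 293 + 83.852 = 376.85 K

376.85 K


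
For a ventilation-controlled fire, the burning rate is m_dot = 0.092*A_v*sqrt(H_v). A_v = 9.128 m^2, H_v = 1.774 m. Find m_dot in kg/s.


sqrt(H_v) = 1.3319
m_dot = 0.092 * 9.128 * 1.3319 = 1.1185 kg/s

1.1185 kg/s


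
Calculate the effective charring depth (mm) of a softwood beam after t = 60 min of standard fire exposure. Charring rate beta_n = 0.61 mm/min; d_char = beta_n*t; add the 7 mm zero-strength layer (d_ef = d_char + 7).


d_char = 0.61 * 60 = 36.6 mm
d_ef = 36.6 + 1.0*7 = 43.6 mm

43.6 mm


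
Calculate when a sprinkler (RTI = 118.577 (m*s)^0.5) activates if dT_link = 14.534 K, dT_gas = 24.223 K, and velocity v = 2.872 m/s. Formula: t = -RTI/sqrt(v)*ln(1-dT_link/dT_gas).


dT_link/dT_gas = 0.60001
ln(1 - 0.60001) = -0.91631
t = -118.577 / sqrt(2.872) * -0.91631 = 64.114 s

64.114 s


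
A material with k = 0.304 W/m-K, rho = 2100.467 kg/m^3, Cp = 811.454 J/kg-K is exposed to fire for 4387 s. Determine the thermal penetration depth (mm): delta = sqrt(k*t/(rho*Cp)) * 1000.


alpha = 0.304 / (2100.467 * 811.454) = 1.7836e-07 m^2/s
alpha * t = 0.00078246
delta = sqrt(0.00078246) * 1000 = 27.972 mm

27.972 mm


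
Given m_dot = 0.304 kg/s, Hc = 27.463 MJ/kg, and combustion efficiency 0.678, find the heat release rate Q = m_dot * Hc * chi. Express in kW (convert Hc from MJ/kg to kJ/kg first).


Hc = 27.463 MJ/kg = 27.463 * 1000 kJ/kg = 27463 kJ/kg
Q = 0.304 kg/s * 27463 kJ/kg * 0.678 = 5660.5 kW

5660.5 kW
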